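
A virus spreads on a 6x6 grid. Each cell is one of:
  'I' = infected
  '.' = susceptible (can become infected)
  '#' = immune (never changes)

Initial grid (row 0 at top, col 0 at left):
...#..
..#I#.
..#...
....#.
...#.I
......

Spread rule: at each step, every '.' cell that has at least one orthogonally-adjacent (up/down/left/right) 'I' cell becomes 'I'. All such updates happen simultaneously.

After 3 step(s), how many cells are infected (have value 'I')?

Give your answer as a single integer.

Step 0 (initial): 2 infected
Step 1: +4 new -> 6 infected
Step 2: +4 new -> 10 infected
Step 3: +3 new -> 13 infected

Answer: 13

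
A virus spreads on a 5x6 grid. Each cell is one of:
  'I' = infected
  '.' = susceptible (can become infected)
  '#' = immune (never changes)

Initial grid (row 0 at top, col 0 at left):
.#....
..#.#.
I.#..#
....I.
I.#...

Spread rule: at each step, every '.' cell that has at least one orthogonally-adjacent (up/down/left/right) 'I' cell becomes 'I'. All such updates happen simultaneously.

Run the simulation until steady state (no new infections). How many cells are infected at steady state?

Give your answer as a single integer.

Answer: 24

Derivation:
Step 0 (initial): 3 infected
Step 1: +8 new -> 11 infected
Step 2: +7 new -> 18 infected
Step 3: +1 new -> 19 infected
Step 4: +1 new -> 20 infected
Step 5: +2 new -> 22 infected
Step 6: +1 new -> 23 infected
Step 7: +1 new -> 24 infected
Step 8: +0 new -> 24 infected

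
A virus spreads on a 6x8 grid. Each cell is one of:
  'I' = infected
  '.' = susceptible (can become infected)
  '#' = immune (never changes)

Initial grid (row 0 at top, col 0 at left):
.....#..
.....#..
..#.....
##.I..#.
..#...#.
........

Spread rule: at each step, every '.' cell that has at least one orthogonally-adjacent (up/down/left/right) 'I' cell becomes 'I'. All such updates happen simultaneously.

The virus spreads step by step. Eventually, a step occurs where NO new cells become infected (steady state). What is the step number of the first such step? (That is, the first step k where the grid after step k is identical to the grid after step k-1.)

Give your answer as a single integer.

Answer: 8

Derivation:
Step 0 (initial): 1 infected
Step 1: +4 new -> 5 infected
Step 2: +5 new -> 10 infected
Step 3: +7 new -> 17 infected
Step 4: +6 new -> 23 infected
Step 5: +8 new -> 31 infected
Step 6: +7 new -> 38 infected
Step 7: +2 new -> 40 infected
Step 8: +0 new -> 40 infected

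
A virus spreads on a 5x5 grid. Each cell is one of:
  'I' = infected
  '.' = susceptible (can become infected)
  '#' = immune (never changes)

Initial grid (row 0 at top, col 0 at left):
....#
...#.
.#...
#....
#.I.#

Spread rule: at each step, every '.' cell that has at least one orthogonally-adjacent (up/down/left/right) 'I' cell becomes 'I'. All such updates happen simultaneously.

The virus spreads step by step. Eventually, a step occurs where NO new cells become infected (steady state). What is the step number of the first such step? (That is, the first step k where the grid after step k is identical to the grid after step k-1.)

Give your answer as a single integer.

Answer: 7

Derivation:
Step 0 (initial): 1 infected
Step 1: +3 new -> 4 infected
Step 2: +3 new -> 7 infected
Step 3: +3 new -> 10 infected
Step 4: +3 new -> 13 infected
Step 5: +4 new -> 17 infected
Step 6: +2 new -> 19 infected
Step 7: +0 new -> 19 infected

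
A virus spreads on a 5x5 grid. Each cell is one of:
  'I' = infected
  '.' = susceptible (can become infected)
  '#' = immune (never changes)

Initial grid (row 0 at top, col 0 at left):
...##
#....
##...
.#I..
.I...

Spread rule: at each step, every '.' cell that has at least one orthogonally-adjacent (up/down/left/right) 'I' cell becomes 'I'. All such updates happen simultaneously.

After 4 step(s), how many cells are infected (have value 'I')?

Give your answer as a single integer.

Answer: 18

Derivation:
Step 0 (initial): 2 infected
Step 1: +4 new -> 6 infected
Step 2: +5 new -> 11 infected
Step 3: +5 new -> 16 infected
Step 4: +2 new -> 18 infected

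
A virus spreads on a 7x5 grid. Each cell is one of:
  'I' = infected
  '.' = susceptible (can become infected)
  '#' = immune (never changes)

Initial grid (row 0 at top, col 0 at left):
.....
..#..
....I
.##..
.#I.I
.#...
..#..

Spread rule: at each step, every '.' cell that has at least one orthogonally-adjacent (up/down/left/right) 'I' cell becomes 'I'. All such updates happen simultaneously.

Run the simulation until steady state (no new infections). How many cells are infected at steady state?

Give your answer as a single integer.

Step 0 (initial): 3 infected
Step 1: +6 new -> 9 infected
Step 2: +6 new -> 15 infected
Step 3: +3 new -> 18 infected
Step 4: +3 new -> 21 infected
Step 5: +3 new -> 24 infected
Step 6: +2 new -> 26 infected
Step 7: +1 new -> 27 infected
Step 8: +1 new -> 28 infected
Step 9: +1 new -> 29 infected
Step 10: +0 new -> 29 infected

Answer: 29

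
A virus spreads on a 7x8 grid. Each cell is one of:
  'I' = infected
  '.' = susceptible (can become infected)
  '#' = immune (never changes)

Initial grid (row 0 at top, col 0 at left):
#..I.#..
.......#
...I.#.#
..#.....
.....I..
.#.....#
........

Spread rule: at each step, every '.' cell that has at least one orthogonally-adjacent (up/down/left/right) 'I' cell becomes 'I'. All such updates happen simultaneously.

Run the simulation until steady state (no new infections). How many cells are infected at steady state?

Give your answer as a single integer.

Step 0 (initial): 3 infected
Step 1: +10 new -> 13 infected
Step 2: +11 new -> 24 infected
Step 3: +10 new -> 34 infected
Step 4: +7 new -> 41 infected
Step 5: +3 new -> 44 infected
Step 6: +3 new -> 47 infected
Step 7: +1 new -> 48 infected
Step 8: +0 new -> 48 infected

Answer: 48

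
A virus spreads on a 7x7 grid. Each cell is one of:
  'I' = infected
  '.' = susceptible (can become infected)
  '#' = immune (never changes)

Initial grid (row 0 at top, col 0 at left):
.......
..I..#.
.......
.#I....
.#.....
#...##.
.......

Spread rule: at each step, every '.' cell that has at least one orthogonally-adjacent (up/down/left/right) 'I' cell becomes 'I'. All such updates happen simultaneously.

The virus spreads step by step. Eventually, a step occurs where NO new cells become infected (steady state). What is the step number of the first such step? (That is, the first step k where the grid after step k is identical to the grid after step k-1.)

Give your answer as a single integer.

Answer: 8

Derivation:
Step 0 (initial): 2 infected
Step 1: +6 new -> 8 infected
Step 2: +9 new -> 17 infected
Step 3: +9 new -> 26 infected
Step 4: +7 new -> 33 infected
Step 5: +6 new -> 39 infected
Step 6: +3 new -> 42 infected
Step 7: +1 new -> 43 infected
Step 8: +0 new -> 43 infected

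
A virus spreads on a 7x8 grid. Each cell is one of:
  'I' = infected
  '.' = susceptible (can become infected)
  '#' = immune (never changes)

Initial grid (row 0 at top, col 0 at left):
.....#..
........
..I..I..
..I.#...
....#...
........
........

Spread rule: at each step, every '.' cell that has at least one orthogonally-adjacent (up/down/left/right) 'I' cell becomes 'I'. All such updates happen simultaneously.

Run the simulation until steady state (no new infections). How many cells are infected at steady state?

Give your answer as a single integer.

Step 0 (initial): 3 infected
Step 1: +10 new -> 13 infected
Step 2: +13 new -> 26 infected
Step 3: +13 new -> 39 infected
Step 4: +9 new -> 48 infected
Step 5: +4 new -> 52 infected
Step 6: +1 new -> 53 infected
Step 7: +0 new -> 53 infected

Answer: 53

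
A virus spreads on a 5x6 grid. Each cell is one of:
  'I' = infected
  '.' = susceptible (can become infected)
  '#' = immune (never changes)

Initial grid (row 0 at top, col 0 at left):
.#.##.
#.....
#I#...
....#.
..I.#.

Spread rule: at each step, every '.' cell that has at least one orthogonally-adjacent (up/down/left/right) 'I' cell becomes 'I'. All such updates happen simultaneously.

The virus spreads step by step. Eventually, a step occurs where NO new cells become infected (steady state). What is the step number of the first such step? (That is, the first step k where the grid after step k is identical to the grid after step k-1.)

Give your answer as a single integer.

Answer: 8

Derivation:
Step 0 (initial): 2 infected
Step 1: +5 new -> 7 infected
Step 2: +4 new -> 11 infected
Step 3: +3 new -> 14 infected
Step 4: +2 new -> 16 infected
Step 5: +2 new -> 18 infected
Step 6: +2 new -> 20 infected
Step 7: +1 new -> 21 infected
Step 8: +0 new -> 21 infected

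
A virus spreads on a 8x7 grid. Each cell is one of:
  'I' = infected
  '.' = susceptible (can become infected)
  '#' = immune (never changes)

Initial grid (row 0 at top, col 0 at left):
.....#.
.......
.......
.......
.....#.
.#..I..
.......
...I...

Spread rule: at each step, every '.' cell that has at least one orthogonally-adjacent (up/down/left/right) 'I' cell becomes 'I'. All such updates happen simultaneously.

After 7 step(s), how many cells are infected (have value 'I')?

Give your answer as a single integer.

Answer: 50

Derivation:
Step 0 (initial): 2 infected
Step 1: +7 new -> 9 infected
Step 2: +8 new -> 17 infected
Step 3: +9 new -> 26 infected
Step 4: +7 new -> 33 infected
Step 5: +8 new -> 41 infected
Step 6: +5 new -> 46 infected
Step 7: +4 new -> 50 infected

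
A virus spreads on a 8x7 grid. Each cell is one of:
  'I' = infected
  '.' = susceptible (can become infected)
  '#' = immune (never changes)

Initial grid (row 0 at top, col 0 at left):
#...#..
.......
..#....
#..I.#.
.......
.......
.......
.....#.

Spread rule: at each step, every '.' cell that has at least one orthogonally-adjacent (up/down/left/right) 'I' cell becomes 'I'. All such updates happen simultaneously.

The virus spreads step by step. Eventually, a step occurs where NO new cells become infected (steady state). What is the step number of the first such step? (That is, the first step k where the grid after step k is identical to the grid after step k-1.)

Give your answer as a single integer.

Answer: 8

Derivation:
Step 0 (initial): 1 infected
Step 1: +4 new -> 5 infected
Step 2: +6 new -> 11 infected
Step 3: +10 new -> 21 infected
Step 4: +12 new -> 33 infected
Step 5: +11 new -> 44 infected
Step 6: +4 new -> 48 infected
Step 7: +2 new -> 50 infected
Step 8: +0 new -> 50 infected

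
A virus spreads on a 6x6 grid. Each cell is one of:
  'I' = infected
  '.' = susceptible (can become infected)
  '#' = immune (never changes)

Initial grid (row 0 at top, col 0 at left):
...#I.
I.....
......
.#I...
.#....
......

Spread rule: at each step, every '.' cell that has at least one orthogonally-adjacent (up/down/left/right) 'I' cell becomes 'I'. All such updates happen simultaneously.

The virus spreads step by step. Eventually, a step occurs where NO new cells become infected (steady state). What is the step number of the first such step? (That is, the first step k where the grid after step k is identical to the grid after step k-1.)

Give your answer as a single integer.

Answer: 6

Derivation:
Step 0 (initial): 3 infected
Step 1: +8 new -> 11 infected
Step 2: +11 new -> 22 infected
Step 3: +7 new -> 29 infected
Step 4: +3 new -> 32 infected
Step 5: +1 new -> 33 infected
Step 6: +0 new -> 33 infected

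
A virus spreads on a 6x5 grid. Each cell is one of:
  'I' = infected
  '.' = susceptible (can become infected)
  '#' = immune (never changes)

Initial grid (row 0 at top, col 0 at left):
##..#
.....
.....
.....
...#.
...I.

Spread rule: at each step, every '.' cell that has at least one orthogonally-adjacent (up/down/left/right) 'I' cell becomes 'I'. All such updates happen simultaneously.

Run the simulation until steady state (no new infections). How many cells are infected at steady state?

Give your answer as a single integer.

Answer: 26

Derivation:
Step 0 (initial): 1 infected
Step 1: +2 new -> 3 infected
Step 2: +3 new -> 6 infected
Step 3: +4 new -> 10 infected
Step 4: +5 new -> 15 infected
Step 5: +5 new -> 20 infected
Step 6: +4 new -> 24 infected
Step 7: +2 new -> 26 infected
Step 8: +0 new -> 26 infected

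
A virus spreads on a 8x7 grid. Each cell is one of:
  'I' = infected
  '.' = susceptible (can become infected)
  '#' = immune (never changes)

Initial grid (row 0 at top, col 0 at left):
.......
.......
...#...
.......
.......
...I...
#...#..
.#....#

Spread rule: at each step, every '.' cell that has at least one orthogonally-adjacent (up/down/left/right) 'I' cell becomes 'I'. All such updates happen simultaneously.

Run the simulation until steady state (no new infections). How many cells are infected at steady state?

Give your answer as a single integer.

Answer: 50

Derivation:
Step 0 (initial): 1 infected
Step 1: +4 new -> 5 infected
Step 2: +7 new -> 12 infected
Step 3: +10 new -> 22 infected
Step 4: +8 new -> 30 infected
Step 5: +6 new -> 36 infected
Step 6: +7 new -> 43 infected
Step 7: +5 new -> 48 infected
Step 8: +2 new -> 50 infected
Step 9: +0 new -> 50 infected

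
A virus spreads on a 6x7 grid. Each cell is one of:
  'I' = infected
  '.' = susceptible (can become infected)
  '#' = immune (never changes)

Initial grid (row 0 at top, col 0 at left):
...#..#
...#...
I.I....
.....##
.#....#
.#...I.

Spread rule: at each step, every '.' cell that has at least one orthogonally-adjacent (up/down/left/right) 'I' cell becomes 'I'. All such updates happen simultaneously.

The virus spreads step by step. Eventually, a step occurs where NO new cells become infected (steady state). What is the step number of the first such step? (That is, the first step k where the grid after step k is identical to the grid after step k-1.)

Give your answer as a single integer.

Step 0 (initial): 3 infected
Step 1: +9 new -> 12 infected
Step 2: +10 new -> 22 infected
Step 3: +7 new -> 29 infected
Step 4: +3 new -> 32 infected
Step 5: +2 new -> 34 infected
Step 6: +0 new -> 34 infected

Answer: 6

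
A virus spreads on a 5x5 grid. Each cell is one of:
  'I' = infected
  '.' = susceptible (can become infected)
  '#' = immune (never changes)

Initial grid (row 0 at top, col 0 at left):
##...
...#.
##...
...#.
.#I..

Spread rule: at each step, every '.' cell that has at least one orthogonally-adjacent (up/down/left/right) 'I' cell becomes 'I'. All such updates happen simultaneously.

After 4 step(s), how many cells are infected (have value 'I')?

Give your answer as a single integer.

Answer: 14

Derivation:
Step 0 (initial): 1 infected
Step 1: +2 new -> 3 infected
Step 2: +3 new -> 6 infected
Step 3: +4 new -> 10 infected
Step 4: +4 new -> 14 infected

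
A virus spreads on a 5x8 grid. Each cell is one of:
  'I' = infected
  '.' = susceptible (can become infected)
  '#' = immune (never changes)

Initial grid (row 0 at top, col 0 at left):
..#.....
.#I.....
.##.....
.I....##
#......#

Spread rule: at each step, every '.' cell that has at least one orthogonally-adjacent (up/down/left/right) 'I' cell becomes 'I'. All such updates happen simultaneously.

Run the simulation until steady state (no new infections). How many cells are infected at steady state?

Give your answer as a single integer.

Step 0 (initial): 2 infected
Step 1: +4 new -> 6 infected
Step 2: +6 new -> 12 infected
Step 3: +6 new -> 18 infected
Step 4: +6 new -> 24 infected
Step 5: +5 new -> 29 infected
Step 6: +3 new -> 32 infected
Step 7: +0 new -> 32 infected

Answer: 32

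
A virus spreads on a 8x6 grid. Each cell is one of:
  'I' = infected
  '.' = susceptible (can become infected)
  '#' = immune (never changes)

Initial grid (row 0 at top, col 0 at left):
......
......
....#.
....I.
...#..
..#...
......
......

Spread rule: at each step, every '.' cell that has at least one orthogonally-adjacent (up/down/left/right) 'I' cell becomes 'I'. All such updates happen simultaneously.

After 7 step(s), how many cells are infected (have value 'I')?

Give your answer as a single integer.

Answer: 44

Derivation:
Step 0 (initial): 1 infected
Step 1: +3 new -> 4 infected
Step 2: +5 new -> 9 infected
Step 3: +8 new -> 17 infected
Step 4: +10 new -> 27 infected
Step 5: +9 new -> 36 infected
Step 6: +5 new -> 41 infected
Step 7: +3 new -> 44 infected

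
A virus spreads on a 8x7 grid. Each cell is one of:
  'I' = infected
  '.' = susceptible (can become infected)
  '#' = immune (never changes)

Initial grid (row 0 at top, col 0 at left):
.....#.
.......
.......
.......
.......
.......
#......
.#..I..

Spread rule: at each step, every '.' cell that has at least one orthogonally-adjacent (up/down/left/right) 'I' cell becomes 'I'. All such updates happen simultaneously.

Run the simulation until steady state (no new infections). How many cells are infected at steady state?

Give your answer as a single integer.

Step 0 (initial): 1 infected
Step 1: +3 new -> 4 infected
Step 2: +5 new -> 9 infected
Step 3: +5 new -> 14 infected
Step 4: +6 new -> 20 infected
Step 5: +6 new -> 26 infected
Step 6: +7 new -> 33 infected
Step 7: +7 new -> 40 infected
Step 8: +5 new -> 45 infected
Step 9: +4 new -> 49 infected
Step 10: +2 new -> 51 infected
Step 11: +1 new -> 52 infected
Step 12: +0 new -> 52 infected

Answer: 52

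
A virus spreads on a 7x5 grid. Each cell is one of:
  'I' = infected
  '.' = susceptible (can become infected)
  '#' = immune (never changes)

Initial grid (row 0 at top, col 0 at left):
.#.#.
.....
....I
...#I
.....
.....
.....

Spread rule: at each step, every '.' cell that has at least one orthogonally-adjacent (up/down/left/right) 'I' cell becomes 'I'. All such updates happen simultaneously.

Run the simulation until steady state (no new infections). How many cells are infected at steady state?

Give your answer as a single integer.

Answer: 32

Derivation:
Step 0 (initial): 2 infected
Step 1: +3 new -> 5 infected
Step 2: +5 new -> 10 infected
Step 3: +6 new -> 16 infected
Step 4: +7 new -> 23 infected
Step 5: +5 new -> 28 infected
Step 6: +3 new -> 31 infected
Step 7: +1 new -> 32 infected
Step 8: +0 new -> 32 infected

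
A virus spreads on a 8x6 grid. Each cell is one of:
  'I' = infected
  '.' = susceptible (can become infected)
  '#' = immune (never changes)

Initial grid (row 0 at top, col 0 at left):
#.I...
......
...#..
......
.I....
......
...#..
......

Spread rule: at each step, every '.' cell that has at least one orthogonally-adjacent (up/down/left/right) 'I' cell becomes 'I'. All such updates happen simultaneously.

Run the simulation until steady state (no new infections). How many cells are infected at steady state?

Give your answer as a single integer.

Step 0 (initial): 2 infected
Step 1: +7 new -> 9 infected
Step 2: +11 new -> 20 infected
Step 3: +10 new -> 30 infected
Step 4: +7 new -> 37 infected
Step 5: +5 new -> 42 infected
Step 6: +2 new -> 44 infected
Step 7: +1 new -> 45 infected
Step 8: +0 new -> 45 infected

Answer: 45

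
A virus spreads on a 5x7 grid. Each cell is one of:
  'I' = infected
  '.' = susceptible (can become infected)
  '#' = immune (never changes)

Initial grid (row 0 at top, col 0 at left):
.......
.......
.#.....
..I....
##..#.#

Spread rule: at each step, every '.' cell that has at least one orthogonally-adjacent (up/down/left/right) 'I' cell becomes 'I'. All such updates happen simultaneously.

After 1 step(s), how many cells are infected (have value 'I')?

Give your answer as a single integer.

Step 0 (initial): 1 infected
Step 1: +4 new -> 5 infected

Answer: 5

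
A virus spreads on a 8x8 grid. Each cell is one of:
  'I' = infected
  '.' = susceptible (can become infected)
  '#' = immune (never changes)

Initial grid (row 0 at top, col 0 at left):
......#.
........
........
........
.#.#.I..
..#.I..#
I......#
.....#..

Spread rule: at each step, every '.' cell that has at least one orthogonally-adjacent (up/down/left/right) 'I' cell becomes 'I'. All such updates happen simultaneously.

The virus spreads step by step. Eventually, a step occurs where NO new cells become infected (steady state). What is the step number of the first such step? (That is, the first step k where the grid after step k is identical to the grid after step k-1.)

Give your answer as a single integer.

Answer: 8

Derivation:
Step 0 (initial): 3 infected
Step 1: +9 new -> 12 infected
Step 2: +12 new -> 24 infected
Step 3: +9 new -> 33 infected
Step 4: +9 new -> 42 infected
Step 5: +8 new -> 50 infected
Step 6: +5 new -> 55 infected
Step 7: +2 new -> 57 infected
Step 8: +0 new -> 57 infected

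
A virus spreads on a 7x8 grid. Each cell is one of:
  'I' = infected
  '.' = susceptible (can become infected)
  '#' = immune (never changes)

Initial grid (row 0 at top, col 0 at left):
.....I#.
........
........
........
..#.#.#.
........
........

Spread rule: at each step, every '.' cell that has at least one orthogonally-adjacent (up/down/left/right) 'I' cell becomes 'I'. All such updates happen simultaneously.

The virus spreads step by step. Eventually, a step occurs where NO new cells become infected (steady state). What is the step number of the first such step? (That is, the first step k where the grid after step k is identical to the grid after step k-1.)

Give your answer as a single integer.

Answer: 12

Derivation:
Step 0 (initial): 1 infected
Step 1: +2 new -> 3 infected
Step 2: +4 new -> 7 infected
Step 3: +6 new -> 13 infected
Step 4: +8 new -> 21 infected
Step 5: +6 new -> 27 infected
Step 6: +8 new -> 35 infected
Step 7: +6 new -> 41 infected
Step 8: +5 new -> 46 infected
Step 9: +3 new -> 49 infected
Step 10: +2 new -> 51 infected
Step 11: +1 new -> 52 infected
Step 12: +0 new -> 52 infected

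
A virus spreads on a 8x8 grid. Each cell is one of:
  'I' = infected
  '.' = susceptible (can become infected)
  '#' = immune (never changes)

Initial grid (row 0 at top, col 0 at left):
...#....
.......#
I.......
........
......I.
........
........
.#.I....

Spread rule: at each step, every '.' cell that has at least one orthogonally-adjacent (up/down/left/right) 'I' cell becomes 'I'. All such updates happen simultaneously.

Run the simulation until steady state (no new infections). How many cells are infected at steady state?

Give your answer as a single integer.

Answer: 61

Derivation:
Step 0 (initial): 3 infected
Step 1: +10 new -> 13 infected
Step 2: +16 new -> 29 infected
Step 3: +17 new -> 46 infected
Step 4: +10 new -> 56 infected
Step 5: +4 new -> 60 infected
Step 6: +1 new -> 61 infected
Step 7: +0 new -> 61 infected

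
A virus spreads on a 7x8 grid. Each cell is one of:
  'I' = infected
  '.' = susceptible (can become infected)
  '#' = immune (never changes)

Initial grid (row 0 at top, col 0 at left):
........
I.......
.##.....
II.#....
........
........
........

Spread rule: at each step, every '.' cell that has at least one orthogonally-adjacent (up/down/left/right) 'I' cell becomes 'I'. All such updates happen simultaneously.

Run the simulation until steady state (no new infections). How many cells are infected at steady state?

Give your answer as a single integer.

Answer: 53

Derivation:
Step 0 (initial): 3 infected
Step 1: +6 new -> 9 infected
Step 2: +5 new -> 14 infected
Step 3: +6 new -> 20 infected
Step 4: +6 new -> 26 infected
Step 5: +7 new -> 33 infected
Step 6: +7 new -> 40 infected
Step 7: +7 new -> 47 infected
Step 8: +5 new -> 52 infected
Step 9: +1 new -> 53 infected
Step 10: +0 new -> 53 infected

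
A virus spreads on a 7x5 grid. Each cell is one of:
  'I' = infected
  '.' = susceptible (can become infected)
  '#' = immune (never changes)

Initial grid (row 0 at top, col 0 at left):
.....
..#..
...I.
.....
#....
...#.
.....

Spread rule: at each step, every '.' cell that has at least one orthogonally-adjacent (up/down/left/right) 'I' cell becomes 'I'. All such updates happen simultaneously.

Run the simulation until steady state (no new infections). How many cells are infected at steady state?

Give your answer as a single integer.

Answer: 32

Derivation:
Step 0 (initial): 1 infected
Step 1: +4 new -> 5 infected
Step 2: +6 new -> 11 infected
Step 3: +7 new -> 18 infected
Step 4: +6 new -> 24 infected
Step 5: +4 new -> 28 infected
Step 6: +3 new -> 31 infected
Step 7: +1 new -> 32 infected
Step 8: +0 new -> 32 infected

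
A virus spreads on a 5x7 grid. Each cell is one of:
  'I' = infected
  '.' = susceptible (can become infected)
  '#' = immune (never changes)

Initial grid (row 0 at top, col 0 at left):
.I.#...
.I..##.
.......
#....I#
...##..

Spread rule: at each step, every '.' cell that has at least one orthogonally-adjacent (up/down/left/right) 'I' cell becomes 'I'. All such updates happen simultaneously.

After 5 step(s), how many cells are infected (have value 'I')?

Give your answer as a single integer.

Step 0 (initial): 3 infected
Step 1: +8 new -> 11 infected
Step 2: +8 new -> 19 infected
Step 3: +4 new -> 23 infected
Step 4: +3 new -> 26 infected
Step 5: +1 new -> 27 infected

Answer: 27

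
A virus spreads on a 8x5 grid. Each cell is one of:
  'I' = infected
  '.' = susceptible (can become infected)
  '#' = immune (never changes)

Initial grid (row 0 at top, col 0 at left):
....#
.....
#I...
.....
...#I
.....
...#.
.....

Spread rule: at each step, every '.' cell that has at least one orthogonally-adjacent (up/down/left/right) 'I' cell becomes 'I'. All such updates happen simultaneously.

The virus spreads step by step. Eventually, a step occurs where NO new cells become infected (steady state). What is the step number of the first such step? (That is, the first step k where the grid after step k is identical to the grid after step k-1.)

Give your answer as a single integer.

Step 0 (initial): 2 infected
Step 1: +5 new -> 7 infected
Step 2: +11 new -> 18 infected
Step 3: +9 new -> 27 infected
Step 4: +5 new -> 32 infected
Step 5: +3 new -> 35 infected
Step 6: +1 new -> 36 infected
Step 7: +0 new -> 36 infected

Answer: 7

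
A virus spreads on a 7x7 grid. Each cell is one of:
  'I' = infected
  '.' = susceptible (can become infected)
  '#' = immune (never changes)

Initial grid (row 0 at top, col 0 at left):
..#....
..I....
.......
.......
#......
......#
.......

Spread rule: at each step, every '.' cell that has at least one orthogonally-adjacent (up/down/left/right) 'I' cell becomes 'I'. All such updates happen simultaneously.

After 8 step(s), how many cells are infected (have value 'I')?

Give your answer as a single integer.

Answer: 45

Derivation:
Step 0 (initial): 1 infected
Step 1: +3 new -> 4 infected
Step 2: +7 new -> 11 infected
Step 3: +8 new -> 19 infected
Step 4: +8 new -> 27 infected
Step 5: +7 new -> 34 infected
Step 6: +6 new -> 40 infected
Step 7: +4 new -> 44 infected
Step 8: +1 new -> 45 infected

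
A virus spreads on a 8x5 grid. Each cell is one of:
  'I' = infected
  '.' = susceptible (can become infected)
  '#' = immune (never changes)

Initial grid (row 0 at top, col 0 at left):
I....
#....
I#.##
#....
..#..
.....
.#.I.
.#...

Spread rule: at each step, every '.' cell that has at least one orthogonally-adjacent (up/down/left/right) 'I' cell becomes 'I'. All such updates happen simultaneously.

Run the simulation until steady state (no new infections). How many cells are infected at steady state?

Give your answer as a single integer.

Answer: 32

Derivation:
Step 0 (initial): 3 infected
Step 1: +5 new -> 8 infected
Step 2: +7 new -> 15 infected
Step 3: +5 new -> 20 infected
Step 4: +7 new -> 27 infected
Step 5: +4 new -> 31 infected
Step 6: +1 new -> 32 infected
Step 7: +0 new -> 32 infected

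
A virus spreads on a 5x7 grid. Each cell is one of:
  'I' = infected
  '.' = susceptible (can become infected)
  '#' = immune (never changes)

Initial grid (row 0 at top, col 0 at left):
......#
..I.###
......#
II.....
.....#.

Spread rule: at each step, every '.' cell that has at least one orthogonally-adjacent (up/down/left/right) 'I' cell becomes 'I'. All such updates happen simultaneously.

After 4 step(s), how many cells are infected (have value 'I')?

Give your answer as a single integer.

Step 0 (initial): 3 infected
Step 1: +9 new -> 12 infected
Step 2: +6 new -> 18 infected
Step 3: +5 new -> 23 infected
Step 4: +4 new -> 27 infected

Answer: 27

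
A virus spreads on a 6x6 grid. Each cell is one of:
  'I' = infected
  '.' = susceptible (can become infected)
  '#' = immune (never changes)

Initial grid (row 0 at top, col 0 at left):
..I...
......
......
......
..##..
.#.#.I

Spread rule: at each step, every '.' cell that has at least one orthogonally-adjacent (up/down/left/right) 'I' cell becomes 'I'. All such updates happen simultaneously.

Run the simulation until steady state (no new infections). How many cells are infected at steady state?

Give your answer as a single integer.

Step 0 (initial): 2 infected
Step 1: +5 new -> 7 infected
Step 2: +7 new -> 14 infected
Step 3: +8 new -> 22 infected
Step 4: +5 new -> 27 infected
Step 5: +2 new -> 29 infected
Step 6: +1 new -> 30 infected
Step 7: +1 new -> 31 infected
Step 8: +0 new -> 31 infected

Answer: 31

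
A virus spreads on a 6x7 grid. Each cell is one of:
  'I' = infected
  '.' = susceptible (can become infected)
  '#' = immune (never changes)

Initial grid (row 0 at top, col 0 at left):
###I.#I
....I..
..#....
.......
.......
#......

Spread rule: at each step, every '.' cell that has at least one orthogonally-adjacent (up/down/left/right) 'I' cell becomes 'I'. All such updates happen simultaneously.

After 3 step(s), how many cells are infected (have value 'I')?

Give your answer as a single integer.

Step 0 (initial): 3 infected
Step 1: +5 new -> 8 infected
Step 2: +5 new -> 13 infected
Step 3: +5 new -> 18 infected

Answer: 18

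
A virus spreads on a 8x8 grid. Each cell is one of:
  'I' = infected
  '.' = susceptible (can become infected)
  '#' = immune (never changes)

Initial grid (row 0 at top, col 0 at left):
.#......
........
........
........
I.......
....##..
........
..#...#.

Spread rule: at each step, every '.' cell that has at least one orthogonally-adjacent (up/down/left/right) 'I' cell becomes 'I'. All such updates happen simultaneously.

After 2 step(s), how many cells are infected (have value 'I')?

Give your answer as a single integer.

Step 0 (initial): 1 infected
Step 1: +3 new -> 4 infected
Step 2: +5 new -> 9 infected

Answer: 9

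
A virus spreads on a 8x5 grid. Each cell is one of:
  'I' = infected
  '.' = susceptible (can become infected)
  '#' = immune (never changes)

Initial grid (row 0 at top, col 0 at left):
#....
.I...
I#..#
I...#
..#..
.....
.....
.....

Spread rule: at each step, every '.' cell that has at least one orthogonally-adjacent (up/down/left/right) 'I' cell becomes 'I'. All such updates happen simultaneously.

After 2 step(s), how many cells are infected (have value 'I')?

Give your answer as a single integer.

Answer: 14

Derivation:
Step 0 (initial): 3 infected
Step 1: +5 new -> 8 infected
Step 2: +6 new -> 14 infected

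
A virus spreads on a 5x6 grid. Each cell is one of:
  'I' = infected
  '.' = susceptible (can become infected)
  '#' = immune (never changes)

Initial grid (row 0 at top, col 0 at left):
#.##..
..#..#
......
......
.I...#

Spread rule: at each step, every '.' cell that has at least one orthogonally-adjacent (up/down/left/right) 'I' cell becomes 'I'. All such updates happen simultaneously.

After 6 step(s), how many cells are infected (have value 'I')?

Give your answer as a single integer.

Answer: 22

Derivation:
Step 0 (initial): 1 infected
Step 1: +3 new -> 4 infected
Step 2: +4 new -> 8 infected
Step 3: +5 new -> 13 infected
Step 4: +4 new -> 17 infected
Step 5: +3 new -> 20 infected
Step 6: +2 new -> 22 infected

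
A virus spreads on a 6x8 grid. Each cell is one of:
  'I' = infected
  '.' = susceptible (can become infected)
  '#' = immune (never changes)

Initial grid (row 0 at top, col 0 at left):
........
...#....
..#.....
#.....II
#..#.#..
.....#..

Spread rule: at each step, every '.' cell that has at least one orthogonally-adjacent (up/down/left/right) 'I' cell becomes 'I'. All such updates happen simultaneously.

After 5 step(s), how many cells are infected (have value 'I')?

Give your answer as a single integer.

Step 0 (initial): 2 infected
Step 1: +5 new -> 7 infected
Step 2: +6 new -> 13 infected
Step 3: +6 new -> 19 infected
Step 4: +5 new -> 24 infected
Step 5: +4 new -> 28 infected

Answer: 28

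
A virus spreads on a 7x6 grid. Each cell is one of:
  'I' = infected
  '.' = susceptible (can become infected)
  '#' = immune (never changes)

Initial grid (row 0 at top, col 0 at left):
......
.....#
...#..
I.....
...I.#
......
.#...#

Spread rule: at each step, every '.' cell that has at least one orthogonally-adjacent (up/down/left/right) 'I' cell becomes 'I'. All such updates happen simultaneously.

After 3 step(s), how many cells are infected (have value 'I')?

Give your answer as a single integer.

Answer: 28

Derivation:
Step 0 (initial): 2 infected
Step 1: +7 new -> 9 infected
Step 2: +9 new -> 18 infected
Step 3: +10 new -> 28 infected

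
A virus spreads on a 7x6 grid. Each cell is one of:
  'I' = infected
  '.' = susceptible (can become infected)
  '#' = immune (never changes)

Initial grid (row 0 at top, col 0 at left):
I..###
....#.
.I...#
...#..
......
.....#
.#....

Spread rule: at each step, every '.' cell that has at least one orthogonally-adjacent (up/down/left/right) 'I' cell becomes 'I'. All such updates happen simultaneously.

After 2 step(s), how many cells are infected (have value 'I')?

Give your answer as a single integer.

Answer: 14

Derivation:
Step 0 (initial): 2 infected
Step 1: +6 new -> 8 infected
Step 2: +6 new -> 14 infected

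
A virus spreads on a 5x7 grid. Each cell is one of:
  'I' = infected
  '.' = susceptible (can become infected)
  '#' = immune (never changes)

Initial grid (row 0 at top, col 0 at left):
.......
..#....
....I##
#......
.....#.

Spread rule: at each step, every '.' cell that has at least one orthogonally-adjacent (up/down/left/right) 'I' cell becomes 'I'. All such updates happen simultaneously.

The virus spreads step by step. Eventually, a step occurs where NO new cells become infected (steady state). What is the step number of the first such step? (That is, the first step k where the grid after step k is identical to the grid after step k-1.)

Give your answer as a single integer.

Answer: 7

Derivation:
Step 0 (initial): 1 infected
Step 1: +3 new -> 4 infected
Step 2: +7 new -> 11 infected
Step 3: +7 new -> 18 infected
Step 4: +7 new -> 25 infected
Step 5: +3 new -> 28 infected
Step 6: +2 new -> 30 infected
Step 7: +0 new -> 30 infected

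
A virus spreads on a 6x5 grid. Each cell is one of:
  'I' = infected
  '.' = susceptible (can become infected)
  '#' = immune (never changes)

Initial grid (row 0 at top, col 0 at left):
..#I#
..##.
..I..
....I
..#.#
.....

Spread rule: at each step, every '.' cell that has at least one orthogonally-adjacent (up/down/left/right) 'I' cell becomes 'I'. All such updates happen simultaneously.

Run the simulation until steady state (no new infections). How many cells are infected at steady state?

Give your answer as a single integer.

Step 0 (initial): 3 infected
Step 1: +5 new -> 8 infected
Step 2: +5 new -> 13 infected
Step 3: +5 new -> 18 infected
Step 4: +5 new -> 23 infected
Step 5: +1 new -> 24 infected
Step 6: +0 new -> 24 infected

Answer: 24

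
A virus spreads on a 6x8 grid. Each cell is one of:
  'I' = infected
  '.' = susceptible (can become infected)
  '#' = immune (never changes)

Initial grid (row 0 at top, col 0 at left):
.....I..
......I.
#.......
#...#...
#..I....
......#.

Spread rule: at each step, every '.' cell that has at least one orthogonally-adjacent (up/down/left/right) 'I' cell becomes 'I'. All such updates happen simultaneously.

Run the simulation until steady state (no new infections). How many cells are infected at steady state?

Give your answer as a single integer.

Step 0 (initial): 3 infected
Step 1: +9 new -> 12 infected
Step 2: +12 new -> 24 infected
Step 3: +10 new -> 34 infected
Step 4: +5 new -> 39 infected
Step 5: +3 new -> 42 infected
Step 6: +1 new -> 43 infected
Step 7: +0 new -> 43 infected

Answer: 43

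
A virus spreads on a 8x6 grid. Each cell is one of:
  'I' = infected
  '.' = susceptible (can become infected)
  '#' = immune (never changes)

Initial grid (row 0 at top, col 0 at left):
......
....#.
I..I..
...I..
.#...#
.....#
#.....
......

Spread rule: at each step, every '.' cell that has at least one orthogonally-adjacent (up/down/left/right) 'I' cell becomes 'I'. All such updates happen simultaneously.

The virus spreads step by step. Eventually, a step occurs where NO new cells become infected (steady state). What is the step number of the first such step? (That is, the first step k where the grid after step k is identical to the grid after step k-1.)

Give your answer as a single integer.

Answer: 8

Derivation:
Step 0 (initial): 3 infected
Step 1: +9 new -> 12 infected
Step 2: +11 new -> 23 infected
Step 3: +8 new -> 31 infected
Step 4: +5 new -> 36 infected
Step 5: +4 new -> 40 infected
Step 6: +2 new -> 42 infected
Step 7: +1 new -> 43 infected
Step 8: +0 new -> 43 infected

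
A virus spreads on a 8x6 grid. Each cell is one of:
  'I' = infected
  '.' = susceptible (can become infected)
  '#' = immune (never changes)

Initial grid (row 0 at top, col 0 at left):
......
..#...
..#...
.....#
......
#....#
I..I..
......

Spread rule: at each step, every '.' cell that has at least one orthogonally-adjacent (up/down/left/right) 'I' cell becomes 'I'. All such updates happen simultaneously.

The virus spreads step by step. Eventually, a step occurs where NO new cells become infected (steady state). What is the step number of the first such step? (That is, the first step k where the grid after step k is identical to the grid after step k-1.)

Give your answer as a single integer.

Answer: 9

Derivation:
Step 0 (initial): 2 infected
Step 1: +6 new -> 8 infected
Step 2: +8 new -> 16 infected
Step 3: +5 new -> 21 infected
Step 4: +6 new -> 27 infected
Step 5: +4 new -> 31 infected
Step 6: +5 new -> 36 infected
Step 7: +5 new -> 41 infected
Step 8: +2 new -> 43 infected
Step 9: +0 new -> 43 infected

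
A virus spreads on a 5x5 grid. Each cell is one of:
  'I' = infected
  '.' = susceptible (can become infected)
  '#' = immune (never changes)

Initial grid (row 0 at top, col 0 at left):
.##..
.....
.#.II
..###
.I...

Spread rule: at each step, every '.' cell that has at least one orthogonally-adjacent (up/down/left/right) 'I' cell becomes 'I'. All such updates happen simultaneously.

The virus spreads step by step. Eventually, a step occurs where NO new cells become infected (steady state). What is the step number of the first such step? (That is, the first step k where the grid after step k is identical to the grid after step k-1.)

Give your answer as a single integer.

Step 0 (initial): 3 infected
Step 1: +6 new -> 9 infected
Step 2: +5 new -> 14 infected
Step 3: +3 new -> 17 infected
Step 4: +1 new -> 18 infected
Step 5: +1 new -> 19 infected
Step 6: +0 new -> 19 infected

Answer: 6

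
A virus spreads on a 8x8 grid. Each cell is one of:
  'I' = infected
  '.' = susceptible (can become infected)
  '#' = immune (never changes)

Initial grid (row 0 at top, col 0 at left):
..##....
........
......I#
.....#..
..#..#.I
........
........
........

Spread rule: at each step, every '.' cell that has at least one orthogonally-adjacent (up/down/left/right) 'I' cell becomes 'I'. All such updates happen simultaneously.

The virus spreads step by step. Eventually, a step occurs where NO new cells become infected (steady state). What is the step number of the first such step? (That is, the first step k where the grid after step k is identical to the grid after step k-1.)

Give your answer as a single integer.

Answer: 11

Derivation:
Step 0 (initial): 2 infected
Step 1: +6 new -> 8 infected
Step 2: +6 new -> 14 infected
Step 3: +8 new -> 22 infected
Step 4: +8 new -> 30 infected
Step 5: +7 new -> 37 infected
Step 6: +6 new -> 43 infected
Step 7: +7 new -> 50 infected
Step 8: +5 new -> 55 infected
Step 9: +2 new -> 57 infected
Step 10: +1 new -> 58 infected
Step 11: +0 new -> 58 infected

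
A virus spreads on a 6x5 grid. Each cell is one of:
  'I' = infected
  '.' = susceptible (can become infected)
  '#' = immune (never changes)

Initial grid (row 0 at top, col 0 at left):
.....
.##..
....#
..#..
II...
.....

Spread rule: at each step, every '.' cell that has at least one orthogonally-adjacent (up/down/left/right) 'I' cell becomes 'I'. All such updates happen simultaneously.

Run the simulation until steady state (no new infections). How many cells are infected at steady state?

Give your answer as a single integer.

Step 0 (initial): 2 infected
Step 1: +5 new -> 7 infected
Step 2: +4 new -> 11 infected
Step 3: +5 new -> 16 infected
Step 4: +4 new -> 20 infected
Step 5: +2 new -> 22 infected
Step 6: +3 new -> 25 infected
Step 7: +1 new -> 26 infected
Step 8: +0 new -> 26 infected

Answer: 26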